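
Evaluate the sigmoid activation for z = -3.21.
0.03879

sigmoid(-3.21) = 1/(1 + e^(3.21)) = 1/(1 + 24.78) = 0.03879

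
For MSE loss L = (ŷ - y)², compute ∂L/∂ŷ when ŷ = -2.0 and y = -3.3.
∂L/∂ŷ = 2.6

∂L/∂ŷ = 2(ŷ - y) = 2(-2.0 - -3.3) = 2(1.3) = 2.6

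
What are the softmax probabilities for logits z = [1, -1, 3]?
p = [0.1173, 0.0159, 0.8668]

exp(z) = [2.718, 0.3679, 20.09]
Sum = 23.17
p = [0.1173, 0.0159, 0.8668]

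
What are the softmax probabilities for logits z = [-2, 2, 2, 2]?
p = [0.0061, 0.3313, 0.3313, 0.3313]

exp(z) = [0.1353, 7.389, 7.389, 7.389]
Sum = 22.3
p = [0.0061, 0.3313, 0.3313, 0.3313]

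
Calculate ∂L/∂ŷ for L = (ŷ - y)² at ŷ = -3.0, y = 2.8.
∂L/∂ŷ = -11.6

∂L/∂ŷ = 2(ŷ - y) = 2(-3.0 - 2.8) = 2(-5.8) = -11.6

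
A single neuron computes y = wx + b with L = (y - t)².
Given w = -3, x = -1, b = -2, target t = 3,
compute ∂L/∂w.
∂L/∂w = 4

y = wx + b = (-3)(-1) + -2 = 1
∂L/∂y = 2(y - t) = 2(1 - 3) = -4
∂y/∂w = x = -1
∂L/∂w = ∂L/∂y · ∂y/∂w = -4 × -1 = 4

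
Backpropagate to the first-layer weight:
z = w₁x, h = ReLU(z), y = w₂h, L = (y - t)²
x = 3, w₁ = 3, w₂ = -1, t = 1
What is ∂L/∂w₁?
∂L/∂w₁ = 60

Forward pass:
z = w₁x = 3×3 = 9
h = ReLU(9) = 9
y = w₂h = -1×9 = -9

Backward pass:
∂L/∂y = 2(y - t) = 2(-9 - 1) = -20
∂y/∂h = w₂ = -1
∂h/∂z = 1 (ReLU derivative)
∂z/∂w₁ = x = 3

∂L/∂w₁ = -20 × -1 × 1 × 3 = 60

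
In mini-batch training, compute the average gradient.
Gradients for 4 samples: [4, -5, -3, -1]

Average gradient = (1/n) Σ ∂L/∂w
Average gradient = -1.25

Average = (1/4)(4 + -5 + -3 + -1) = -5/4 = -1.25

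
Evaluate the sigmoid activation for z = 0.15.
0.5374

sigmoid(0.15) = 1/(1 + e^(-0.15)) = 1/(1 + 0.8607) = 0.5374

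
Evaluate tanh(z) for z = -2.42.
-0.9843

tanh(-2.42) = (e^(-2.42) - e^(2.42))/(e^(-2.42) + e^(2.42)) = -0.9843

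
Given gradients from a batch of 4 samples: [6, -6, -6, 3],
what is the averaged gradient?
Average gradient = -0.75

Average = (1/4)(6 + -6 + -6 + 3) = -3/4 = -0.75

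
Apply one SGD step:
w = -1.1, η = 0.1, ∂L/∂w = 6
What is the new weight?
w_new = -1.7

w_new = w - η·∂L/∂w = -1.1 - 0.1×(6) = -1.1 - (0.6) = -1.7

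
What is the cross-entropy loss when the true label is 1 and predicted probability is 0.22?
L = 1.514

L = -1·log(0.22) - 0·log(0.78) = -log(0.22) = 1.514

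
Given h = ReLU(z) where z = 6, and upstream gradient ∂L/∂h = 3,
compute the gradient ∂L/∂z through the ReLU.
∂L/∂z = 3

h = ReLU(6) = 6
Since z > 0: ∂h/∂z = 1
∂L/∂z = ∂L/∂h · ∂h/∂z = 3 × 1 = 3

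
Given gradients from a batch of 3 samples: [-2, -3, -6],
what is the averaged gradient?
Average gradient = -3.667

Average = (1/3)(-2 + -3 + -6) = -11/3 = -3.667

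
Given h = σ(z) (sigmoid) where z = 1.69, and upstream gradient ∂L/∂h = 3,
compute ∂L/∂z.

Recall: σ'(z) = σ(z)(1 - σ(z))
∂L/∂z = 0.3945

σ(1.69) = 0.8442
σ'(1.69) = σ(1.69)(1 - σ(1.69)) = 0.8442 × 0.1558 = 0.1315
∂L/∂z = ∂L/∂h · σ'(z) = 3 × 0.1315 = 0.3945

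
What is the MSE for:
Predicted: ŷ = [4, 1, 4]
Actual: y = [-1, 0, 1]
MSE = 11.67

MSE = (1/3)((4--1)² + (1-0)² + (4-1)²) = (1/3)(25 + 1 + 9) = 11.67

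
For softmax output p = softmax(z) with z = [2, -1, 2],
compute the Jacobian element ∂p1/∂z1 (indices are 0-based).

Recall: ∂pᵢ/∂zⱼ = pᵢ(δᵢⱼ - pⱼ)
∂p1/∂z1 = 0.0237

p = softmax(z) = [0.4879, 0.02429, 0.4879]
p1 = 0.02429

∂p1/∂z1 = p1(1 - p1) = 0.02429 × (1 - 0.02429) = 0.0237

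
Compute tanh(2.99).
0.995

tanh(2.99) = (e^(2.99) - e^(-2.99))/(e^(2.99) + e^(-2.99)) = 0.995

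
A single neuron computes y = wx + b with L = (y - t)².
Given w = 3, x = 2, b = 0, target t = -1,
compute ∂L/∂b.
∂L/∂b = 14

y = wx + b = (3)(2) + 0 = 6
∂L/∂y = 2(y - t) = 2(6 - -1) = 14
∂y/∂b = 1
∂L/∂b = ∂L/∂y · ∂y/∂b = 14 × 1 = 14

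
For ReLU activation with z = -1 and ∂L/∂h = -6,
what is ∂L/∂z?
∂L/∂z = 0

h = ReLU(-1) = 0
Since z < 0: ∂h/∂z = 0
∂L/∂z = ∂L/∂h · ∂h/∂z = -6 × 0 = 0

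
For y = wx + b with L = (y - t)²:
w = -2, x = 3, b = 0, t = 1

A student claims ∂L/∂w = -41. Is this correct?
Incorrect

y = (-2)(3) + 0 = -6
∂L/∂y = 2(y - t) = 2(-6 - 1) = -14
∂y/∂w = x = 3
∂L/∂w = -14 × 3 = -42

Claimed value: -41
Incorrect: The correct gradient is -42.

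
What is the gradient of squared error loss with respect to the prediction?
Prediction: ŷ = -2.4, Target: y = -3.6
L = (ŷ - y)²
∂L/∂ŷ = 2.4

∂L/∂ŷ = 2(ŷ - y) = 2(-2.4 - -3.6) = 2(1.2) = 2.4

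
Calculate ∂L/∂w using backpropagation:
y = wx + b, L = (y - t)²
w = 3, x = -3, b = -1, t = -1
∂L/∂w = 54

y = wx + b = (3)(-3) + -1 = -10
∂L/∂y = 2(y - t) = 2(-10 - -1) = -18
∂y/∂w = x = -3
∂L/∂w = ∂L/∂y · ∂y/∂w = -18 × -3 = 54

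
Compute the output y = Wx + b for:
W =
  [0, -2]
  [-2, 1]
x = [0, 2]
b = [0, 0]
y = [-4, 2]

Wx = [0×0 + -2×2, -2×0 + 1×2]
   = [-4, 2]
y = Wx + b = [-4 + 0, 2 + 0] = [-4, 2]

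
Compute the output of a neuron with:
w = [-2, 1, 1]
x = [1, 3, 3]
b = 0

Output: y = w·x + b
y = 4

y = (-2)(1) + (1)(3) + (1)(3) + 0 = 4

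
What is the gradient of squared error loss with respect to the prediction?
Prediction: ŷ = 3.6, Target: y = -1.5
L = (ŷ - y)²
∂L/∂ŷ = 10.2

∂L/∂ŷ = 2(ŷ - y) = 2(3.6 - -1.5) = 2(5.1) = 10.2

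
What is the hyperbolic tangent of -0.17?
-0.1684

tanh(-0.17) = (e^(-0.17) - e^(0.17))/(e^(-0.17) + e^(0.17)) = -0.1684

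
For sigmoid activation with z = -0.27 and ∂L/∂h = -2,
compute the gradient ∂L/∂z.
∂L/∂z = -0.491

σ(-0.27) = 0.4329
σ'(-0.27) = σ(-0.27)(1 - σ(-0.27)) = 0.4329 × 0.5671 = 0.2455
∂L/∂z = ∂L/∂h · σ'(z) = -2 × 0.2455 = -0.491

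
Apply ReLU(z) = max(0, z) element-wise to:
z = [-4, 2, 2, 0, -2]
h = [0, 2, 2, 0, 0]

ReLU applied element-wise: max(0,-4)=0, max(0,2)=2, max(0,2)=2, max(0,0)=0, max(0,-2)=0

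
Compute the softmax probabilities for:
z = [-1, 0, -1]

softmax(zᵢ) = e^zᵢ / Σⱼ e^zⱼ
p = [0.2119, 0.5761, 0.2119]

exp(z) = [0.3679, 1, 0.3679]
Sum = 1.736
p = [0.2119, 0.5761, 0.2119]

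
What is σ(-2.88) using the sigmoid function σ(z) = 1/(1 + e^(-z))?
0.05315

sigmoid(-2.88) = 1/(1 + e^(2.88)) = 1/(1 + 17.81) = 0.05315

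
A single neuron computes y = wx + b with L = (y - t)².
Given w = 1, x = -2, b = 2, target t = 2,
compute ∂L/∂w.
∂L/∂w = 8

y = wx + b = (1)(-2) + 2 = 0
∂L/∂y = 2(y - t) = 2(0 - 2) = -4
∂y/∂w = x = -2
∂L/∂w = ∂L/∂y · ∂y/∂w = -4 × -2 = 8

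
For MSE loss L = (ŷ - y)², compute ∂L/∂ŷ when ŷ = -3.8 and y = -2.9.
∂L/∂ŷ = -1.8

∂L/∂ŷ = 2(ŷ - y) = 2(-3.8 - -2.9) = 2(-0.9) = -1.8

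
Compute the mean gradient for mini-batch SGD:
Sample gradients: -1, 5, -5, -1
Average gradient = -0.5

Average = (1/4)(-1 + 5 + -5 + -1) = -2/4 = -0.5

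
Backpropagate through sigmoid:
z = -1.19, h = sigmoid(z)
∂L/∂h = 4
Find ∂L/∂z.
∂L/∂z = 0.7154

σ(-1.19) = 0.2333
σ'(-1.19) = σ(-1.19)(1 - σ(-1.19)) = 0.2333 × 0.7667 = 0.1788
∂L/∂z = ∂L/∂h · σ'(z) = 4 × 0.1788 = 0.7154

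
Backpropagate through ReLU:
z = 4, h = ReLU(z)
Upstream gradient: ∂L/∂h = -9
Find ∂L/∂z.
∂L/∂z = -9

h = ReLU(4) = 4
Since z > 0: ∂h/∂z = 1
∂L/∂z = ∂L/∂h · ∂h/∂z = -9 × 1 = -9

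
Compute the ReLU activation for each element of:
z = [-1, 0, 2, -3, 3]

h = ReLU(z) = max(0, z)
h = [0, 0, 2, 0, 3]

ReLU applied element-wise: max(0,-1)=0, max(0,0)=0, max(0,2)=2, max(0,-3)=0, max(0,3)=3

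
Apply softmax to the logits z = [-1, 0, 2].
p = [0.042, 0.1142, 0.8438]

exp(z) = [0.3679, 1, 7.389]
Sum = 8.757
p = [0.042, 0.1142, 0.8438]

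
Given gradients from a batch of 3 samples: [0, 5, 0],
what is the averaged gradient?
Average gradient = 1.667

Average = (1/3)(0 + 5 + 0) = 5/3 = 1.667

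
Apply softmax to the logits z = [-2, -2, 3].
p = [0.0066, 0.0066, 0.9867]

exp(z) = [0.1353, 0.1353, 20.09]
Sum = 20.36
p = [0.0066, 0.0066, 0.9867]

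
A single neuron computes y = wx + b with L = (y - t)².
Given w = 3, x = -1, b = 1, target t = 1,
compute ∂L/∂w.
∂L/∂w = 6

y = wx + b = (3)(-1) + 1 = -2
∂L/∂y = 2(y - t) = 2(-2 - 1) = -6
∂y/∂w = x = -1
∂L/∂w = ∂L/∂y · ∂y/∂w = -6 × -1 = 6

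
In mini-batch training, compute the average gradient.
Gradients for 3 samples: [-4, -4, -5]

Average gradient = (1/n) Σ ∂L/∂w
Average gradient = -4.333

Average = (1/3)(-4 + -4 + -5) = -13/3 = -4.333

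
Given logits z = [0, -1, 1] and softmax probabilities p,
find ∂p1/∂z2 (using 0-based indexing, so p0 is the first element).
∂p1/∂z2 = -0.05989

p = softmax(z) = [0.2447, 0.09003, 0.6652]
p1 = 0.09003, p2 = 0.6652

∂p1/∂z2 = -p1 × p2 = -0.09003 × 0.6652 = -0.05989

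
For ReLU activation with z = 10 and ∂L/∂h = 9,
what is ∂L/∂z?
∂L/∂z = 9

h = ReLU(10) = 10
Since z > 0: ∂h/∂z = 1
∂L/∂z = ∂L/∂h · ∂h/∂z = 9 × 1 = 9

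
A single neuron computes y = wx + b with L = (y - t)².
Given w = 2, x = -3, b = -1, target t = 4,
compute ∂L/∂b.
∂L/∂b = -22

y = wx + b = (2)(-3) + -1 = -7
∂L/∂y = 2(y - t) = 2(-7 - 4) = -22
∂y/∂b = 1
∂L/∂b = ∂L/∂y · ∂y/∂b = -22 × 1 = -22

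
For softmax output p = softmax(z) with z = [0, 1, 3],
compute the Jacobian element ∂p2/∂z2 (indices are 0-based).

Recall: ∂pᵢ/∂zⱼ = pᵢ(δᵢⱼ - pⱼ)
∂p2/∂z2 = 0.1318

p = softmax(z) = [0.04201, 0.1142, 0.8438]
p2 = 0.8438

∂p2/∂z2 = p2(1 - p2) = 0.8438 × (1 - 0.8438) = 0.1318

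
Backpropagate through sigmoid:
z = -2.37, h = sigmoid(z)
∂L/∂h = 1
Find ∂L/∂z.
∂L/∂z = 0.07818

σ(-2.37) = 0.08549
σ'(-2.37) = σ(-2.37)(1 - σ(-2.37)) = 0.08549 × 0.9145 = 0.07818
∂L/∂z = ∂L/∂h · σ'(z) = 1 × 0.07818 = 0.07818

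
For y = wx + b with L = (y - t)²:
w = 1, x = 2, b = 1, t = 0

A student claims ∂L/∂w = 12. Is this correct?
Correct

y = (1)(2) + 1 = 3
∂L/∂y = 2(y - t) = 2(3 - 0) = 6
∂y/∂w = x = 2
∂L/∂w = 6 × 2 = 12

Claimed value: 12
Correct: The correct gradient is 12.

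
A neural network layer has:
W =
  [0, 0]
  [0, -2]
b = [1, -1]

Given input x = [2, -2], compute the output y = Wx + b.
y = [1, 3]

Wx = [0×2 + 0×-2, 0×2 + -2×-2]
   = [0, 4]
y = Wx + b = [0 + 1, 4 + -1] = [1, 3]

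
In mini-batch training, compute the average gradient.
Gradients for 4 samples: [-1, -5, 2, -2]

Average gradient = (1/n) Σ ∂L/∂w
Average gradient = -1.5

Average = (1/4)(-1 + -5 + 2 + -2) = -6/4 = -1.5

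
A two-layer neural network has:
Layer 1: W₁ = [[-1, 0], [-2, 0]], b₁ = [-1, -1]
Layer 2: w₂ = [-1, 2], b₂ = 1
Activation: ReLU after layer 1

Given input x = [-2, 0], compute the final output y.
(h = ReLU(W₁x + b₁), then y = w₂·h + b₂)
y = 6

Layer 1 pre-activation: z₁ = [1, 3]
After ReLU: h = [1, 3]
Layer 2 output: y = -1×1 + 2×3 + 1 = 6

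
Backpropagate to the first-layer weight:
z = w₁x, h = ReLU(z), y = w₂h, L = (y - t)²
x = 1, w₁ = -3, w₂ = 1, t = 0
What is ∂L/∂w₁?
∂L/∂w₁ = 0

Forward pass:
z = w₁x = -3×1 = -3
h = ReLU(-3) = 0
y = w₂h = 1×0 = 0

Backward pass:
∂L/∂y = 2(y - t) = 2(0 - 0) = 0
∂y/∂h = w₂ = 1
∂h/∂z = 0 (ReLU derivative)
∂z/∂w₁ = x = 1

∂L/∂w₁ = 0 × 1 × 0 × 1 = 0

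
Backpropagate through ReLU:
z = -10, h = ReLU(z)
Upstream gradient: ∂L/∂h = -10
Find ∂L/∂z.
∂L/∂z = 0

h = ReLU(-10) = 0
Since z < 0: ∂h/∂z = 0
∂L/∂z = ∂L/∂h · ∂h/∂z = -10 × 0 = 0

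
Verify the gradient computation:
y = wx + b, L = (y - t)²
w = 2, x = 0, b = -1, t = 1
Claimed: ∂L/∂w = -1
Incorrect

y = (2)(0) + -1 = -1
∂L/∂y = 2(y - t) = 2(-1 - 1) = -4
∂y/∂w = x = 0
∂L/∂w = -4 × 0 = 0

Claimed value: -1
Incorrect: The correct gradient is 0.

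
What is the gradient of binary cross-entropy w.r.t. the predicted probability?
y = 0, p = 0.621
∂L/∂p = 2.639

∂L/∂p = -y/p + (1-y)/(1-p) = 0 + 1/0.379 = 2.639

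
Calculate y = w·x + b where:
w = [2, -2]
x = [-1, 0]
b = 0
y = -2

y = (2)(-1) + (-2)(0) + 0 = -2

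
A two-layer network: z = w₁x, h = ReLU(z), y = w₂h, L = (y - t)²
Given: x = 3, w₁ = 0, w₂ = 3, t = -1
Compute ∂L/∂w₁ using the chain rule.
∂L/∂w₁ = 0

Forward pass:
z = w₁x = 0×3 = 0
h = ReLU(0) = 0
y = w₂h = 3×0 = 0

Backward pass:
∂L/∂y = 2(y - t) = 2(0 - -1) = 2
∂y/∂h = w₂ = 3
∂h/∂z = 0 (ReLU derivative)
∂z/∂w₁ = x = 3

∂L/∂w₁ = 2 × 3 × 0 × 3 = 0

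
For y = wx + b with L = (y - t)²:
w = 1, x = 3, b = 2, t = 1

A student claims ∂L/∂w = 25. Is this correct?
Incorrect

y = (1)(3) + 2 = 5
∂L/∂y = 2(y - t) = 2(5 - 1) = 8
∂y/∂w = x = 3
∂L/∂w = 8 × 3 = 24

Claimed value: 25
Incorrect: The correct gradient is 24.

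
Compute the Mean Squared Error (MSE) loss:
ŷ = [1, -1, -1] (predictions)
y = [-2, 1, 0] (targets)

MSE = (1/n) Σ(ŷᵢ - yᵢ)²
MSE = 4.667

MSE = (1/3)((1--2)² + (-1-1)² + (-1-0)²) = (1/3)(9 + 4 + 1) = 4.667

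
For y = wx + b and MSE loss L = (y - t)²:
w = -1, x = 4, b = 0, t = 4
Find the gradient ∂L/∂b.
∂L/∂b = -16

y = wx + b = (-1)(4) + 0 = -4
∂L/∂y = 2(y - t) = 2(-4 - 4) = -16
∂y/∂b = 1
∂L/∂b = ∂L/∂y · ∂y/∂b = -16 × 1 = -16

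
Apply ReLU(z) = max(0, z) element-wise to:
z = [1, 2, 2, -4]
h = [1, 2, 2, 0]

ReLU applied element-wise: max(0,1)=1, max(0,2)=2, max(0,2)=2, max(0,-4)=0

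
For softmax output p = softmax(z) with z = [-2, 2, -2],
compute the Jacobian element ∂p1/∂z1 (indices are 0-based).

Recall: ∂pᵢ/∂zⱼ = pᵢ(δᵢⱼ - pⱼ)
∂p1/∂z1 = 0.03409

p = softmax(z) = [0.01767, 0.9647, 0.01767]
p1 = 0.9647

∂p1/∂z1 = p1(1 - p1) = 0.9647 × (1 - 0.9647) = 0.03409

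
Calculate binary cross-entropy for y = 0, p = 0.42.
L = 0.5447

L = -0·log(0.42) - 1·log(0.58) = -log(0.58) = 0.5447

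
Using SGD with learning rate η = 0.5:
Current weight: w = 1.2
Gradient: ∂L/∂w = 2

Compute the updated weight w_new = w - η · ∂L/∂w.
w_new = 0.2

w_new = w - η·∂L/∂w = 1.2 - 0.5×(2) = 1.2 - (1) = 0.2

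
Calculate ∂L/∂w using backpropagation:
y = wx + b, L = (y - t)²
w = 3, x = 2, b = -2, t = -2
∂L/∂w = 24

y = wx + b = (3)(2) + -2 = 4
∂L/∂y = 2(y - t) = 2(4 - -2) = 12
∂y/∂w = x = 2
∂L/∂w = ∂L/∂y · ∂y/∂w = 12 × 2 = 24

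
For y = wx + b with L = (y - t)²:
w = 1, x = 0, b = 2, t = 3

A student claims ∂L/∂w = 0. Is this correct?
Correct

y = (1)(0) + 2 = 2
∂L/∂y = 2(y - t) = 2(2 - 3) = -2
∂y/∂w = x = 0
∂L/∂w = -2 × 0 = 0

Claimed value: 0
Correct: The correct gradient is 0.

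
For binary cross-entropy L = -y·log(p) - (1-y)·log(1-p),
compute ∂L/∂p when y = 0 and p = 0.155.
∂L/∂p = 1.183

∂L/∂p = -y/p + (1-y)/(1-p) = 0 + 1/0.845 = 1.183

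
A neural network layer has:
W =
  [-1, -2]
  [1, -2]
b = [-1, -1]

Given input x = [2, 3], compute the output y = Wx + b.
y = [-9, -5]

Wx = [-1×2 + -2×3, 1×2 + -2×3]
   = [-8, -4]
y = Wx + b = [-8 + -1, -4 + -1] = [-9, -5]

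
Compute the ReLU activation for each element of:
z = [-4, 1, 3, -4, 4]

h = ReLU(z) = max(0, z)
h = [0, 1, 3, 0, 4]

ReLU applied element-wise: max(0,-4)=0, max(0,1)=1, max(0,3)=3, max(0,-4)=0, max(0,4)=4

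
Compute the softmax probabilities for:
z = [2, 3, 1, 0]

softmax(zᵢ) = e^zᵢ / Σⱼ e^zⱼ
p = [0.2369, 0.6439, 0.0871, 0.0321]

exp(z) = [7.389, 20.09, 2.718, 1]
Sum = 31.19
p = [0.2369, 0.6439, 0.0871, 0.0321]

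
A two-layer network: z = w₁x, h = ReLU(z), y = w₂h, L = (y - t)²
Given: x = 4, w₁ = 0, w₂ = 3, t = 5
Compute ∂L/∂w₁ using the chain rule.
∂L/∂w₁ = 0

Forward pass:
z = w₁x = 0×4 = 0
h = ReLU(0) = 0
y = w₂h = 3×0 = 0

Backward pass:
∂L/∂y = 2(y - t) = 2(0 - 5) = -10
∂y/∂h = w₂ = 3
∂h/∂z = 0 (ReLU derivative)
∂z/∂w₁ = x = 4

∂L/∂w₁ = -10 × 3 × 0 × 4 = 0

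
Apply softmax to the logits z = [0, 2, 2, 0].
p = [0.0596, 0.4404, 0.4404, 0.0596]

exp(z) = [1, 7.389, 7.389, 1]
Sum = 16.78
p = [0.0596, 0.4404, 0.4404, 0.0596]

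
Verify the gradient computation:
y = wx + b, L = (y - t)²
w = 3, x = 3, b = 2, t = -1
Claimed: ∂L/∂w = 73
Incorrect

y = (3)(3) + 2 = 11
∂L/∂y = 2(y - t) = 2(11 - -1) = 24
∂y/∂w = x = 3
∂L/∂w = 24 × 3 = 72

Claimed value: 73
Incorrect: The correct gradient is 72.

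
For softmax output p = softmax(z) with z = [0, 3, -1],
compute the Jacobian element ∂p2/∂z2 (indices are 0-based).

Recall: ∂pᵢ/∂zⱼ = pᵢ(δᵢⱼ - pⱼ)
∂p2/∂z2 = 0.01685

p = softmax(z) = [0.04661, 0.9362, 0.01715]
p2 = 0.01715

∂p2/∂z2 = p2(1 - p2) = 0.01715 × (1 - 0.01715) = 0.01685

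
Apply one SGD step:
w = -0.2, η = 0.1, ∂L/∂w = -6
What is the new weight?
w_new = 0.4

w_new = w - η·∂L/∂w = -0.2 - 0.1×(-6) = -0.2 - (-0.6) = 0.4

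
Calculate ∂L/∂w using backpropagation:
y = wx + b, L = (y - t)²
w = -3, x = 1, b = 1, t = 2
∂L/∂w = -8

y = wx + b = (-3)(1) + 1 = -2
∂L/∂y = 2(y - t) = 2(-2 - 2) = -8
∂y/∂w = x = 1
∂L/∂w = ∂L/∂y · ∂y/∂w = -8 × 1 = -8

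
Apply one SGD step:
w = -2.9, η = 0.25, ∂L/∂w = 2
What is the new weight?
w_new = -3.4

w_new = w - η·∂L/∂w = -2.9 - 0.25×(2) = -2.9 - (0.5) = -3.4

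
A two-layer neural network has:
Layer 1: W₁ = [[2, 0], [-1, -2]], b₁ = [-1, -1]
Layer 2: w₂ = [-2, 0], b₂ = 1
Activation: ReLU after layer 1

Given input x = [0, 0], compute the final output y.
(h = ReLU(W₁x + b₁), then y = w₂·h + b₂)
y = 1

Layer 1 pre-activation: z₁ = [-1, -1]
After ReLU: h = [0, 0]
Layer 2 output: y = -2×0 + 0×0 + 1 = 1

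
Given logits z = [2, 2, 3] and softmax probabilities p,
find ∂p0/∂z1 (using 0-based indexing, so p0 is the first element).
∂p0/∂z1 = -0.04492

p = softmax(z) = [0.2119, 0.2119, 0.5761]
p0 = 0.2119, p1 = 0.2119

∂p0/∂z1 = -p0 × p1 = -0.2119 × 0.2119 = -0.04492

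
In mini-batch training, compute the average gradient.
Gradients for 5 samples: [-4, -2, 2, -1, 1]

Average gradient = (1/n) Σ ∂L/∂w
Average gradient = -0.8

Average = (1/5)(-4 + -2 + 2 + -1 + 1) = -4/5 = -0.8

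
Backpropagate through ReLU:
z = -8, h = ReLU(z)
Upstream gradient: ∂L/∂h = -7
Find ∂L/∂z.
∂L/∂z = 0

h = ReLU(-8) = 0
Since z < 0: ∂h/∂z = 0
∂L/∂z = ∂L/∂h · ∂h/∂z = -7 × 0 = 0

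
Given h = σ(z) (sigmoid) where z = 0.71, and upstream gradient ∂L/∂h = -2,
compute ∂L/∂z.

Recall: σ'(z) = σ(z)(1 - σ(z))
∂L/∂z = -0.4419

σ(0.71) = 0.6704
σ'(0.71) = σ(0.71)(1 - σ(0.71)) = 0.6704 × 0.3296 = 0.221
∂L/∂z = ∂L/∂h · σ'(z) = -2 × 0.221 = -0.4419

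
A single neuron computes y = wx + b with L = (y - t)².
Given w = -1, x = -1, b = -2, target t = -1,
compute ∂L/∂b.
∂L/∂b = 0

y = wx + b = (-1)(-1) + -2 = -1
∂L/∂y = 2(y - t) = 2(-1 - -1) = 0
∂y/∂b = 1
∂L/∂b = ∂L/∂y · ∂y/∂b = 0 × 1 = 0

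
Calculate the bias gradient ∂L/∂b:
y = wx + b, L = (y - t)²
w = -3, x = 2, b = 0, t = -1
∂L/∂b = -10

y = wx + b = (-3)(2) + 0 = -6
∂L/∂y = 2(y - t) = 2(-6 - -1) = -10
∂y/∂b = 1
∂L/∂b = ∂L/∂y · ∂y/∂b = -10 × 1 = -10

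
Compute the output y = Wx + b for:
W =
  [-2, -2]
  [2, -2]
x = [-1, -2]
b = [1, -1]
y = [7, 1]

Wx = [-2×-1 + -2×-2, 2×-1 + -2×-2]
   = [6, 2]
y = Wx + b = [6 + 1, 2 + -1] = [7, 1]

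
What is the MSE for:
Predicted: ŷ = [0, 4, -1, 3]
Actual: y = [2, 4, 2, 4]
MSE = 3.5

MSE = (1/4)((0-2)² + (4-4)² + (-1-2)² + (3-4)²) = (1/4)(4 + 0 + 9 + 1) = 3.5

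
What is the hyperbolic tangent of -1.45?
-0.8957

tanh(-1.45) = (e^(-1.45) - e^(1.45))/(e^(-1.45) + e^(1.45)) = -0.8957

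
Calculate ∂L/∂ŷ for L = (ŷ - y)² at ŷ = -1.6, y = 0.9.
∂L/∂ŷ = -5.0

∂L/∂ŷ = 2(ŷ - y) = 2(-1.6 - 0.9) = 2(-2.5) = -5.0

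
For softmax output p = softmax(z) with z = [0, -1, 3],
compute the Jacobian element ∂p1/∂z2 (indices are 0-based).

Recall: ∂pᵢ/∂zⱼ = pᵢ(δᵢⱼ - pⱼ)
∂p1/∂z2 = -0.01605

p = softmax(z) = [0.04661, 0.01715, 0.9362]
p1 = 0.01715, p2 = 0.9362

∂p1/∂z2 = -p1 × p2 = -0.01715 × 0.9362 = -0.01605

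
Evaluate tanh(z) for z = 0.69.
0.598

tanh(0.69) = (e^(0.69) - e^(-0.69))/(e^(0.69) + e^(-0.69)) = 0.598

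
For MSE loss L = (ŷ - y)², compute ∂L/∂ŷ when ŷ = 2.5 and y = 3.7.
∂L/∂ŷ = -2.4

∂L/∂ŷ = 2(ŷ - y) = 2(2.5 - 3.7) = 2(-1.2) = -2.4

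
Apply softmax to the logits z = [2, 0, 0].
p = [0.787, 0.1065, 0.1065]

exp(z) = [7.389, 1, 1]
Sum = 9.389
p = [0.787, 0.1065, 0.1065]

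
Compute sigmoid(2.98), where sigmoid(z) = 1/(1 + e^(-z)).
0.9517

sigmoid(2.98) = 1/(1 + e^(-2.98)) = 1/(1 + 0.05079) = 0.9517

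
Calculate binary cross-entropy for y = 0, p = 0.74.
L = 1.347

L = -0·log(0.74) - 1·log(0.26) = -log(0.26) = 1.347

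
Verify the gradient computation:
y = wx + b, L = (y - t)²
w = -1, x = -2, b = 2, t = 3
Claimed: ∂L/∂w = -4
Correct

y = (-1)(-2) + 2 = 4
∂L/∂y = 2(y - t) = 2(4 - 3) = 2
∂y/∂w = x = -2
∂L/∂w = 2 × -2 = -4

Claimed value: -4
Correct: The correct gradient is -4.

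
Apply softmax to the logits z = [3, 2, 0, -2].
p = [0.702, 0.2583, 0.035, 0.0047]

exp(z) = [20.09, 7.389, 1, 0.1353]
Sum = 28.61
p = [0.702, 0.2583, 0.035, 0.0047]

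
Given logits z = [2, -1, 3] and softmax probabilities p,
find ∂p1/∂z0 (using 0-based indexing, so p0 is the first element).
∂p1/∂z0 = -0.003507

p = softmax(z) = [0.2654, 0.01321, 0.7214]
p1 = 0.01321, p0 = 0.2654

∂p1/∂z0 = -p1 × p0 = -0.01321 × 0.2654 = -0.003507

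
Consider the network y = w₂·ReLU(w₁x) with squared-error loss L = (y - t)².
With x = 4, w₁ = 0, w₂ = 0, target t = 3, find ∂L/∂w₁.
∂L/∂w₁ = 0

Forward pass:
z = w₁x = 0×4 = 0
h = ReLU(0) = 0
y = w₂h = 0×0 = 0

Backward pass:
∂L/∂y = 2(y - t) = 2(0 - 3) = -6
∂y/∂h = w₂ = 0
∂h/∂z = 0 (ReLU derivative)
∂z/∂w₁ = x = 4

∂L/∂w₁ = -6 × 0 × 0 × 4 = 0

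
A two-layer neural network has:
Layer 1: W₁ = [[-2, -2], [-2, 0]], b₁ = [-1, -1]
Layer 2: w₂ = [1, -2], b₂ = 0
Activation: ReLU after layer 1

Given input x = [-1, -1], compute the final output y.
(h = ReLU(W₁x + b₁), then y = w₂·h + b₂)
y = 1

Layer 1 pre-activation: z₁ = [3, 1]
After ReLU: h = [3, 1]
Layer 2 output: y = 1×3 + -2×1 + 0 = 1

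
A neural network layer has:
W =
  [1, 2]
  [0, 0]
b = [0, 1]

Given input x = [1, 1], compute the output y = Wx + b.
y = [3, 1]

Wx = [1×1 + 2×1, 0×1 + 0×1]
   = [3, 0]
y = Wx + b = [3 + 0, 0 + 1] = [3, 1]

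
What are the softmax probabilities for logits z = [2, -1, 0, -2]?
p = [0.831, 0.0414, 0.1125, 0.0152]

exp(z) = [7.389, 0.3679, 1, 0.1353]
Sum = 8.892
p = [0.831, 0.0414, 0.1125, 0.0152]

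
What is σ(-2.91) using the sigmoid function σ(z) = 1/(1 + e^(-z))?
0.05166

sigmoid(-2.91) = 1/(1 + e^(2.91)) = 1/(1 + 18.36) = 0.05166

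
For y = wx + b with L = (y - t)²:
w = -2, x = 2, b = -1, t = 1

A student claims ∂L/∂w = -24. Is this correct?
Correct

y = (-2)(2) + -1 = -5
∂L/∂y = 2(y - t) = 2(-5 - 1) = -12
∂y/∂w = x = 2
∂L/∂w = -12 × 2 = -24

Claimed value: -24
Correct: The correct gradient is -24.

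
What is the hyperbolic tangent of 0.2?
0.1974

tanh(0.2) = (e^(0.2) - e^(-0.2))/(e^(0.2) + e^(-0.2)) = 0.1974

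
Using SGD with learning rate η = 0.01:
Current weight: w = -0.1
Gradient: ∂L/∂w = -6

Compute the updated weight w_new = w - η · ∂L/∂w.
w_new = -0.04

w_new = w - η·∂L/∂w = -0.1 - 0.01×(-6) = -0.1 - (-0.06) = -0.04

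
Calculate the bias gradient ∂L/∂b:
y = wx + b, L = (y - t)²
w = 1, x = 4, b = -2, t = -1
∂L/∂b = 6

y = wx + b = (1)(4) + -2 = 2
∂L/∂y = 2(y - t) = 2(2 - -1) = 6
∂y/∂b = 1
∂L/∂b = ∂L/∂y · ∂y/∂b = 6 × 1 = 6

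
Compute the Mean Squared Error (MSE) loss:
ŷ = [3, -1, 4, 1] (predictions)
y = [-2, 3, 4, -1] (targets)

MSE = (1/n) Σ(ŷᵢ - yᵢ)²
MSE = 11.25

MSE = (1/4)((3--2)² + (-1-3)² + (4-4)² + (1--1)²) = (1/4)(25 + 16 + 0 + 4) = 11.25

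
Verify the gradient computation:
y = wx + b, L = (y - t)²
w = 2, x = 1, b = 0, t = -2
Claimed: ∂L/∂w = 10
Incorrect

y = (2)(1) + 0 = 2
∂L/∂y = 2(y - t) = 2(2 - -2) = 8
∂y/∂w = x = 1
∂L/∂w = 8 × 1 = 8

Claimed value: 10
Incorrect: The correct gradient is 8.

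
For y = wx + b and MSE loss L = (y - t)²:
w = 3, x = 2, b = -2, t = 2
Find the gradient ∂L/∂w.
∂L/∂w = 8

y = wx + b = (3)(2) + -2 = 4
∂L/∂y = 2(y - t) = 2(4 - 2) = 4
∂y/∂w = x = 2
∂L/∂w = ∂L/∂y · ∂y/∂w = 4 × 2 = 8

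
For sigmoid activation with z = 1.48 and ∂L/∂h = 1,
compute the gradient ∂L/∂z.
∂L/∂z = 0.151

σ(1.48) = 0.8146
σ'(1.48) = σ(1.48)(1 - σ(1.48)) = 0.8146 × 0.1854 = 0.151
∂L/∂z = ∂L/∂h · σ'(z) = 1 × 0.151 = 0.151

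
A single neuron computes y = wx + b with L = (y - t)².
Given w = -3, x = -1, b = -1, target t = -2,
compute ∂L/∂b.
∂L/∂b = 8

y = wx + b = (-3)(-1) + -1 = 2
∂L/∂y = 2(y - t) = 2(2 - -2) = 8
∂y/∂b = 1
∂L/∂b = ∂L/∂y · ∂y/∂b = 8 × 1 = 8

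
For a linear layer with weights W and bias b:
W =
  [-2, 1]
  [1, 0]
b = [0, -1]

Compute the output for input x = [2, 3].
y = [-1, 1]

Wx = [-2×2 + 1×3, 1×2 + 0×3]
   = [-1, 2]
y = Wx + b = [-1 + 0, 2 + -1] = [-1, 1]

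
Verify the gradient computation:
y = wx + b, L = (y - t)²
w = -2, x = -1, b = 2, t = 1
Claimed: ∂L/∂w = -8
Incorrect

y = (-2)(-1) + 2 = 4
∂L/∂y = 2(y - t) = 2(4 - 1) = 6
∂y/∂w = x = -1
∂L/∂w = 6 × -1 = -6

Claimed value: -8
Incorrect: The correct gradient is -6.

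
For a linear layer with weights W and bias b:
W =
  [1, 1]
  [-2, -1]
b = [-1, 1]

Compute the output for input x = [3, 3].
y = [5, -8]

Wx = [1×3 + 1×3, -2×3 + -1×3]
   = [6, -9]
y = Wx + b = [6 + -1, -9 + 1] = [5, -8]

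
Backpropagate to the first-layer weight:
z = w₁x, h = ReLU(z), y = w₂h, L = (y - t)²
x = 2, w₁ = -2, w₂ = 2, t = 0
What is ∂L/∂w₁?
∂L/∂w₁ = 0

Forward pass:
z = w₁x = -2×2 = -4
h = ReLU(-4) = 0
y = w₂h = 2×0 = 0

Backward pass:
∂L/∂y = 2(y - t) = 2(0 - 0) = 0
∂y/∂h = w₂ = 2
∂h/∂z = 0 (ReLU derivative)
∂z/∂w₁ = x = 2

∂L/∂w₁ = 0 × 2 × 0 × 2 = 0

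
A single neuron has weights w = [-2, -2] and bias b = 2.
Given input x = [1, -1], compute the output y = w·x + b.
y = 2

y = (-2)(1) + (-2)(-1) + 2 = 2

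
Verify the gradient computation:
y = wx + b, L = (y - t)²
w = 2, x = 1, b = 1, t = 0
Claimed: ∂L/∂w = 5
Incorrect

y = (2)(1) + 1 = 3
∂L/∂y = 2(y - t) = 2(3 - 0) = 6
∂y/∂w = x = 1
∂L/∂w = 6 × 1 = 6

Claimed value: 5
Incorrect: The correct gradient is 6.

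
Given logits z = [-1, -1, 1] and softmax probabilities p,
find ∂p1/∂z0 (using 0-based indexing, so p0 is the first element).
∂p1/∂z0 = -0.01134

p = softmax(z) = [0.1065, 0.1065, 0.787]
p1 = 0.1065, p0 = 0.1065

∂p1/∂z0 = -p1 × p0 = -0.1065 × 0.1065 = -0.01134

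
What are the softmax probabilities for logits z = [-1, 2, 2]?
p = [0.0243, 0.4879, 0.4879]

exp(z) = [0.3679, 7.389, 7.389]
Sum = 15.15
p = [0.0243, 0.4879, 0.4879]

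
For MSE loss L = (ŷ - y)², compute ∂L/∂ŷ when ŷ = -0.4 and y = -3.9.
∂L/∂ŷ = 7.0

∂L/∂ŷ = 2(ŷ - y) = 2(-0.4 - -3.9) = 2(3.5) = 7.0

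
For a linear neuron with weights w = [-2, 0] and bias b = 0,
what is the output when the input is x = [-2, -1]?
y = 4

y = (-2)(-2) + (0)(-1) + 0 = 4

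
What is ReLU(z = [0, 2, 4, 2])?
h = [0, 2, 4, 2]

ReLU applied element-wise: max(0,0)=0, max(0,2)=2, max(0,4)=4, max(0,2)=2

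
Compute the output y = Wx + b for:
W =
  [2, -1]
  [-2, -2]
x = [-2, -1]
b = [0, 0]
y = [-3, 6]

Wx = [2×-2 + -1×-1, -2×-2 + -2×-1]
   = [-3, 6]
y = Wx + b = [-3 + 0, 6 + 0] = [-3, 6]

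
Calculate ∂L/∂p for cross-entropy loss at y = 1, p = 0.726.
∂L/∂p = -1.377

∂L/∂p = -y/p + (1-y)/(1-p) = -1/0.726 + 0 = -1.377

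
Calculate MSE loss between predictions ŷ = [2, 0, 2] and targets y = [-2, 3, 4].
MSE = 9.667

MSE = (1/3)((2--2)² + (0-3)² + (2-4)²) = (1/3)(16 + 9 + 4) = 9.667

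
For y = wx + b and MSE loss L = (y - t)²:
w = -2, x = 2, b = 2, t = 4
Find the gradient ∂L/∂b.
∂L/∂b = -12

y = wx + b = (-2)(2) + 2 = -2
∂L/∂y = 2(y - t) = 2(-2 - 4) = -12
∂y/∂b = 1
∂L/∂b = ∂L/∂y · ∂y/∂b = -12 × 1 = -12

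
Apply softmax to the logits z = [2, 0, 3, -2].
p = [0.2583, 0.035, 0.702, 0.0047]

exp(z) = [7.389, 1, 20.09, 0.1353]
Sum = 28.61
p = [0.2583, 0.035, 0.702, 0.0047]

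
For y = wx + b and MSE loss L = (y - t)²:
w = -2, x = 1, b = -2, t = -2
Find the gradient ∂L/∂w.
∂L/∂w = -4

y = wx + b = (-2)(1) + -2 = -4
∂L/∂y = 2(y - t) = 2(-4 - -2) = -4
∂y/∂w = x = 1
∂L/∂w = ∂L/∂y · ∂y/∂w = -4 × 1 = -4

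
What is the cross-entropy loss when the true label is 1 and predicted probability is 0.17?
L = 1.772

L = -1·log(0.17) - 0·log(0.83) = -log(0.17) = 1.772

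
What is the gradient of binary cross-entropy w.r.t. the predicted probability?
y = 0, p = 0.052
∂L/∂p = 1.055

∂L/∂p = -y/p + (1-y)/(1-p) = 0 + 1/0.948 = 1.055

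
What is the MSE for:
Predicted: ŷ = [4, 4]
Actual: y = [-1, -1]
MSE = 25

MSE = (1/2)((4--1)² + (4--1)²) = (1/2)(25 + 25) = 25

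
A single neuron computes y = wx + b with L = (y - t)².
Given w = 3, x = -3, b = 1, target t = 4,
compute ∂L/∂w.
∂L/∂w = 72

y = wx + b = (3)(-3) + 1 = -8
∂L/∂y = 2(y - t) = 2(-8 - 4) = -24
∂y/∂w = x = -3
∂L/∂w = ∂L/∂y · ∂y/∂w = -24 × -3 = 72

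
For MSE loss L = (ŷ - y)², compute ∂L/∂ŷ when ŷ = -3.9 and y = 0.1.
∂L/∂ŷ = -8.0

∂L/∂ŷ = 2(ŷ - y) = 2(-3.9 - 0.1) = 2(-4.0) = -8.0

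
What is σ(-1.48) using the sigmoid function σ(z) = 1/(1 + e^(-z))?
0.1854

sigmoid(-1.48) = 1/(1 + e^(1.48)) = 1/(1 + 4.393) = 0.1854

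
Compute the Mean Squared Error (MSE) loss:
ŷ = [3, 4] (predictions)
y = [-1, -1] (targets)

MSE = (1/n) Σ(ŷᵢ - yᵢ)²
MSE = 20.5

MSE = (1/2)((3--1)² + (4--1)²) = (1/2)(16 + 25) = 20.5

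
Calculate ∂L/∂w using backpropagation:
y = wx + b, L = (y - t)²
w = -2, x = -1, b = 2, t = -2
∂L/∂w = -12

y = wx + b = (-2)(-1) + 2 = 4
∂L/∂y = 2(y - t) = 2(4 - -2) = 12
∂y/∂w = x = -1
∂L/∂w = ∂L/∂y · ∂y/∂w = 12 × -1 = -12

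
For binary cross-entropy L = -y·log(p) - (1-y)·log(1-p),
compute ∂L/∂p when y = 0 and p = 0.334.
∂L/∂p = 1.502

∂L/∂p = -y/p + (1-y)/(1-p) = 0 + 1/0.666 = 1.502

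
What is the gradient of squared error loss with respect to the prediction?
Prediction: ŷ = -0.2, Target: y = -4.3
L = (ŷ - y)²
∂L/∂ŷ = 8.2

∂L/∂ŷ = 2(ŷ - y) = 2(-0.2 - -4.3) = 2(4.1) = 8.2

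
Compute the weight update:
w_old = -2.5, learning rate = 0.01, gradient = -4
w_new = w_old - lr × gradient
w_new = -2.46

w_new = w - η·∂L/∂w = -2.5 - 0.01×(-4) = -2.5 - (-0.04) = -2.46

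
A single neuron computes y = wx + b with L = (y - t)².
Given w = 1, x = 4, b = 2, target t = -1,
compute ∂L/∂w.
∂L/∂w = 56

y = wx + b = (1)(4) + 2 = 6
∂L/∂y = 2(y - t) = 2(6 - -1) = 14
∂y/∂w = x = 4
∂L/∂w = ∂L/∂y · ∂y/∂w = 14 × 4 = 56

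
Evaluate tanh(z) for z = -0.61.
-0.5441

tanh(-0.61) = (e^(-0.61) - e^(0.61))/(e^(-0.61) + e^(0.61)) = -0.5441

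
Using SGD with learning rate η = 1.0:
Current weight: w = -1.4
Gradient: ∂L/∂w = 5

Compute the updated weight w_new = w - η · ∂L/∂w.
w_new = -6.4

w_new = w - η·∂L/∂w = -1.4 - 1.0×(5) = -1.4 - (5) = -6.4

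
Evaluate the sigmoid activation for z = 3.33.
0.9654

sigmoid(3.33) = 1/(1 + e^(-3.33)) = 1/(1 + 0.03579) = 0.9654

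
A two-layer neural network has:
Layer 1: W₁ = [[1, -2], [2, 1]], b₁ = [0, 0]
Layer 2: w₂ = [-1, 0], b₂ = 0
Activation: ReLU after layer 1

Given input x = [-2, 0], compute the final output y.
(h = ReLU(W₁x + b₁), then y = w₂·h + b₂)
y = 0

Layer 1 pre-activation: z₁ = [-2, -4]
After ReLU: h = [0, 0]
Layer 2 output: y = -1×0 + 0×0 + 0 = 0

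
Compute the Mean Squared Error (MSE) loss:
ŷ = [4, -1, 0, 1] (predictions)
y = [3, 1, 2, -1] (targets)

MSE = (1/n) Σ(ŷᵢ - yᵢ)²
MSE = 3.25

MSE = (1/4)((4-3)² + (-1-1)² + (0-2)² + (1--1)²) = (1/4)(1 + 4 + 4 + 4) = 3.25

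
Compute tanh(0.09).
0.08976

tanh(0.09) = (e^(0.09) - e^(-0.09))/(e^(0.09) + e^(-0.09)) = 0.08976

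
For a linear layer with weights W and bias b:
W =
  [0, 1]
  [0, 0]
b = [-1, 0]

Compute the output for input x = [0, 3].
y = [2, 0]

Wx = [0×0 + 1×3, 0×0 + 0×3]
   = [3, 0]
y = Wx + b = [3 + -1, 0 + 0] = [2, 0]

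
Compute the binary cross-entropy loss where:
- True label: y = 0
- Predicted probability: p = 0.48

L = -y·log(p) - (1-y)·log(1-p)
L = 0.6539

L = -0·log(0.48) - 1·log(0.52) = -log(0.52) = 0.6539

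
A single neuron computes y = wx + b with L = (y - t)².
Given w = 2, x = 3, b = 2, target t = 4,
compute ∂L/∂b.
∂L/∂b = 8

y = wx + b = (2)(3) + 2 = 8
∂L/∂y = 2(y - t) = 2(8 - 4) = 8
∂y/∂b = 1
∂L/∂b = ∂L/∂y · ∂y/∂b = 8 × 1 = 8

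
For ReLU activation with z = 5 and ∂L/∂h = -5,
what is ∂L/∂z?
∂L/∂z = -5

h = ReLU(5) = 5
Since z > 0: ∂h/∂z = 1
∂L/∂z = ∂L/∂h · ∂h/∂z = -5 × 1 = -5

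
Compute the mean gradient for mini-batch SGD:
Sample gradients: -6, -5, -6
Average gradient = -5.667

Average = (1/3)(-6 + -5 + -6) = -17/3 = -5.667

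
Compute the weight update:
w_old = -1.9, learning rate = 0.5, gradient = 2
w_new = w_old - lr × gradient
w_new = -2.9

w_new = w - η·∂L/∂w = -1.9 - 0.5×(2) = -1.9 - (1) = -2.9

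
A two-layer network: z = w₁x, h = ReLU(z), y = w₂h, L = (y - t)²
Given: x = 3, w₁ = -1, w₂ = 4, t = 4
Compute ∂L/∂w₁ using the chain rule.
∂L/∂w₁ = 0

Forward pass:
z = w₁x = -1×3 = -3
h = ReLU(-3) = 0
y = w₂h = 4×0 = 0

Backward pass:
∂L/∂y = 2(y - t) = 2(0 - 4) = -8
∂y/∂h = w₂ = 4
∂h/∂z = 0 (ReLU derivative)
∂z/∂w₁ = x = 3

∂L/∂w₁ = -8 × 4 × 0 × 3 = 0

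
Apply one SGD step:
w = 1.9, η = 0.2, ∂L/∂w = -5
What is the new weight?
w_new = 2.9

w_new = w - η·∂L/∂w = 1.9 - 0.2×(-5) = 1.9 - (-1) = 2.9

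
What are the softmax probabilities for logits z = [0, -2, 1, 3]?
p = [0.0418, 0.0057, 0.1135, 0.839]

exp(z) = [1, 0.1353, 2.718, 20.09]
Sum = 23.94
p = [0.0418, 0.0057, 0.1135, 0.839]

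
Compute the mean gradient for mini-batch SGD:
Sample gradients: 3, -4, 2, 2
Average gradient = 0.75

Average = (1/4)(3 + -4 + 2 + 2) = 3/4 = 0.75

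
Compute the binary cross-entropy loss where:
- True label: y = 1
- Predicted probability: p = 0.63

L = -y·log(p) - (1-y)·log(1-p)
L = 0.462

L = -1·log(0.63) - 0·log(0.37) = -log(0.63) = 0.462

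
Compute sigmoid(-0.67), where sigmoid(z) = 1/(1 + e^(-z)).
0.3385

sigmoid(-0.67) = 1/(1 + e^(0.67)) = 1/(1 + 1.954) = 0.3385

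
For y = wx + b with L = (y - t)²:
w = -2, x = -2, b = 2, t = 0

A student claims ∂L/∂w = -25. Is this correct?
Incorrect

y = (-2)(-2) + 2 = 6
∂L/∂y = 2(y - t) = 2(6 - 0) = 12
∂y/∂w = x = -2
∂L/∂w = 12 × -2 = -24

Claimed value: -25
Incorrect: The correct gradient is -24.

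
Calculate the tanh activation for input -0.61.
-0.5441

tanh(-0.61) = (e^(-0.61) - e^(0.61))/(e^(-0.61) + e^(0.61)) = -0.5441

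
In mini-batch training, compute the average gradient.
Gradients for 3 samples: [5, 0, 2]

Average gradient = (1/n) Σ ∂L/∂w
Average gradient = 2.333

Average = (1/3)(5 + 0 + 2) = 7/3 = 2.333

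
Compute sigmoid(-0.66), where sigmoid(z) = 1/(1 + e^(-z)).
0.3407

sigmoid(-0.66) = 1/(1 + e^(0.66)) = 1/(1 + 1.935) = 0.3407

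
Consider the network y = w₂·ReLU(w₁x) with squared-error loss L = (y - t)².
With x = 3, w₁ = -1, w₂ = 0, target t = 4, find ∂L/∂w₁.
∂L/∂w₁ = 0

Forward pass:
z = w₁x = -1×3 = -3
h = ReLU(-3) = 0
y = w₂h = 0×0 = 0

Backward pass:
∂L/∂y = 2(y - t) = 2(0 - 4) = -8
∂y/∂h = w₂ = 0
∂h/∂z = 0 (ReLU derivative)
∂z/∂w₁ = x = 3

∂L/∂w₁ = -8 × 0 × 0 × 3 = 0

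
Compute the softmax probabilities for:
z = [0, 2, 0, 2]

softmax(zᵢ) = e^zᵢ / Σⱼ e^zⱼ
p = [0.0596, 0.4404, 0.0596, 0.4404]

exp(z) = [1, 7.389, 1, 7.389]
Sum = 16.78
p = [0.0596, 0.4404, 0.0596, 0.4404]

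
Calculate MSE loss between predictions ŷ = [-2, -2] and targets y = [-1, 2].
MSE = 8.5

MSE = (1/2)((-2--1)² + (-2-2)²) = (1/2)(1 + 16) = 8.5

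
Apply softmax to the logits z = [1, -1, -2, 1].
p = [0.4576, 0.0619, 0.0228, 0.4576]

exp(z) = [2.718, 0.3679, 0.1353, 2.718]
Sum = 5.94
p = [0.4576, 0.0619, 0.0228, 0.4576]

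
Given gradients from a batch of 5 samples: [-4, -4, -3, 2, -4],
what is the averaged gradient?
Average gradient = -2.6

Average = (1/5)(-4 + -4 + -3 + 2 + -4) = -13/5 = -2.6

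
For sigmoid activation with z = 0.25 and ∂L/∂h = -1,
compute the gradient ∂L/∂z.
∂L/∂z = -0.2461

σ(0.25) = 0.5622
σ'(0.25) = σ(0.25)(1 - σ(0.25)) = 0.5622 × 0.4378 = 0.2461
∂L/∂z = ∂L/∂h · σ'(z) = -1 × 0.2461 = -0.2461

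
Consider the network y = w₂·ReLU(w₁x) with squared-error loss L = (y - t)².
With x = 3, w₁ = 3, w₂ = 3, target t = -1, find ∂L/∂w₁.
∂L/∂w₁ = 504

Forward pass:
z = w₁x = 3×3 = 9
h = ReLU(9) = 9
y = w₂h = 3×9 = 27

Backward pass:
∂L/∂y = 2(y - t) = 2(27 - -1) = 56
∂y/∂h = w₂ = 3
∂h/∂z = 1 (ReLU derivative)
∂z/∂w₁ = x = 3

∂L/∂w₁ = 56 × 3 × 1 × 3 = 504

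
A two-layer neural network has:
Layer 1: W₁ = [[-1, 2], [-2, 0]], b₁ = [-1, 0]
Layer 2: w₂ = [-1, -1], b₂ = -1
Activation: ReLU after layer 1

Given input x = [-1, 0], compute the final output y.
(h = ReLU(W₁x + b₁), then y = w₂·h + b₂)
y = -3

Layer 1 pre-activation: z₁ = [0, 2]
After ReLU: h = [0, 2]
Layer 2 output: y = -1×0 + -1×2 + -1 = -3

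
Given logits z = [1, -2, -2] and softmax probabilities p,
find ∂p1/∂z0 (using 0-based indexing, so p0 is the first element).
∂p1/∂z0 = -0.04118

p = softmax(z) = [0.9094, 0.04528, 0.04528]
p1 = 0.04528, p0 = 0.9094

∂p1/∂z0 = -p1 × p0 = -0.04528 × 0.9094 = -0.04118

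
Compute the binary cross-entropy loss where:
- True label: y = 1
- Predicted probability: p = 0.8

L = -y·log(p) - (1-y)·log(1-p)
L = 0.2231

L = -1·log(0.8) - 0·log(0.2) = -log(0.8) = 0.2231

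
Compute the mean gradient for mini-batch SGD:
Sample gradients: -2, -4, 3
Average gradient = -1

Average = (1/3)(-2 + -4 + 3) = -3/3 = -1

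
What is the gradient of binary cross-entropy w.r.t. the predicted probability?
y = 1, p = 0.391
∂L/∂p = -2.558

∂L/∂p = -y/p + (1-y)/(1-p) = -1/0.391 + 0 = -2.558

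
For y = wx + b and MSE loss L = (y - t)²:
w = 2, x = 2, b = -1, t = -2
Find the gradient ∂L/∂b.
∂L/∂b = 10

y = wx + b = (2)(2) + -1 = 3
∂L/∂y = 2(y - t) = 2(3 - -2) = 10
∂y/∂b = 1
∂L/∂b = ∂L/∂y · ∂y/∂b = 10 × 1 = 10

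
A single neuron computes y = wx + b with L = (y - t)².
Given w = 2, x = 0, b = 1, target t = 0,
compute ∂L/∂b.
∂L/∂b = 2

y = wx + b = (2)(0) + 1 = 1
∂L/∂y = 2(y - t) = 2(1 - 0) = 2
∂y/∂b = 1
∂L/∂b = ∂L/∂y · ∂y/∂b = 2 × 1 = 2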